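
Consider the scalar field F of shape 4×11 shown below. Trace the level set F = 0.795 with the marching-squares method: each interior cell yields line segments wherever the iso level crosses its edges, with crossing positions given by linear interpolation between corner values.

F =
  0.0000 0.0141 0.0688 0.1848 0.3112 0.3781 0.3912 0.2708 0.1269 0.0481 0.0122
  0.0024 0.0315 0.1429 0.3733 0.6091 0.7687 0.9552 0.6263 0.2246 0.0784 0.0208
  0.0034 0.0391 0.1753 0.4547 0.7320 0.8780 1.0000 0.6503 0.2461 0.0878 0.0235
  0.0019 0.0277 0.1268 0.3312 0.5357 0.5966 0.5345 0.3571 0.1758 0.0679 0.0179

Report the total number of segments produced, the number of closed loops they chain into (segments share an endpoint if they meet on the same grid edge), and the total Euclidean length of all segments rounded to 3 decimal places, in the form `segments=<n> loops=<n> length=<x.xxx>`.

segments=8 loops=1 length=6.085

cell (0,5): code 0100 → (0.716,6.000)–(1.000,5.141)
cell (0,6): code 1000 → (1.000,6.487)–(0.716,6.000)
cell (1,4): code 0100 → (1.241,5.000)–(2.000,4.432)
cell (1,5): code 1110 → (1.000,5.141)–(1.241,5.000)
cell (1,6): code 1001 → (2.000,6.586)–(1.000,6.487)
cell (2,4): code 0010 → (2.000,4.432)–(2.295,5.000)
cell (2,5): code 0011 → (2.295,5.000)–(2.440,6.000)
cell (2,6): code 0001 → (2.440,6.000)–(2.000,6.586)
total: 8 segments, chained into 1 closed loop(s), length Σ = 6.085156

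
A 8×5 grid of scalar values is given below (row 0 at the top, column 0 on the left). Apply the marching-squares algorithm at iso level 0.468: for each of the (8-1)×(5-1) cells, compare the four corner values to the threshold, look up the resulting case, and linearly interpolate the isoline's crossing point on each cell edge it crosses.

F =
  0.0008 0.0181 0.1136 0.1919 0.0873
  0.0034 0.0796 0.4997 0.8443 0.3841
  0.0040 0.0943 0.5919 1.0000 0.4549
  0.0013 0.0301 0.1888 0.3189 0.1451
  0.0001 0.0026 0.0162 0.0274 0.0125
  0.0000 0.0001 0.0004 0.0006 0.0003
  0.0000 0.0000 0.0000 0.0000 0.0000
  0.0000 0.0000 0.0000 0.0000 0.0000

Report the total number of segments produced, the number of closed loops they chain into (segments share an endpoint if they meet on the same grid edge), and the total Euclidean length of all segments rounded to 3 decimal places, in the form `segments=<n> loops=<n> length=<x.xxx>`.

segments=8 loops=1 length=7.007

cell (0,1): code 0100 → (0.918,2.000)–(1.000,1.925)
cell (0,2): code 1100 → (0.423,3.000)–(0.918,2.000)
cell (0,3): code 1000 → (1.000,3.818)–(0.423,3.000)
cell (1,1): code 0110 → (1.000,1.925)–(2.000,1.751)
cell (1,3): code 1001 → (2.000,3.976)–(1.000,3.818)
cell (2,1): code 0010 → (2.000,1.751)–(2.307,2.000)
cell (2,2): code 0011 → (2.307,2.000)–(2.781,3.000)
cell (2,3): code 0001 → (2.781,3.000)–(2.000,3.976)
total: 8 segments, chained into 1 closed loop(s), length Σ = 7.007372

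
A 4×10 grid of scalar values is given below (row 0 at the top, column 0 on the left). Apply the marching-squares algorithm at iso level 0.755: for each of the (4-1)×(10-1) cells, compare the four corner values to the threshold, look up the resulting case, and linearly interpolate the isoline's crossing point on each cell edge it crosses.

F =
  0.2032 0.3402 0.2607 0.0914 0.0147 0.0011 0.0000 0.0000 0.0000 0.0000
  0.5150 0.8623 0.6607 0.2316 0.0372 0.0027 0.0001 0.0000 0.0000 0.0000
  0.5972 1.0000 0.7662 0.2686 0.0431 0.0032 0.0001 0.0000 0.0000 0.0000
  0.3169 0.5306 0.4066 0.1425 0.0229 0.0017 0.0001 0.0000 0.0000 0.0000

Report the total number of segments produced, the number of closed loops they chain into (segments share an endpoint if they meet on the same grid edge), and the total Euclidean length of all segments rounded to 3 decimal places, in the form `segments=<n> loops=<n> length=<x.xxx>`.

cell (0,0): code 0100 → (0.794,1.000)–(1.000,0.691)
cell (0,1): code 1000 → (1.000,1.532)–(0.794,1.000)
cell (1,0): code 0110 → (1.000,0.691)–(2.000,0.392)
cell (1,1): code 1101 → (1.894,2.000)–(1.000,1.532)
cell (1,2): code 1000 → (2.000,2.023)–(1.894,2.000)
cell (2,0): code 0010 → (2.000,0.392)–(2.522,1.000)
cell (2,1): code 0011 → (2.522,1.000)–(2.031,2.000)
cell (2,2): code 0001 → (2.031,2.000)–(2.000,2.023)
total: 8 segments, chained into 1 closed loop(s), length Σ = 5.056653

segments=8 loops=1 length=5.057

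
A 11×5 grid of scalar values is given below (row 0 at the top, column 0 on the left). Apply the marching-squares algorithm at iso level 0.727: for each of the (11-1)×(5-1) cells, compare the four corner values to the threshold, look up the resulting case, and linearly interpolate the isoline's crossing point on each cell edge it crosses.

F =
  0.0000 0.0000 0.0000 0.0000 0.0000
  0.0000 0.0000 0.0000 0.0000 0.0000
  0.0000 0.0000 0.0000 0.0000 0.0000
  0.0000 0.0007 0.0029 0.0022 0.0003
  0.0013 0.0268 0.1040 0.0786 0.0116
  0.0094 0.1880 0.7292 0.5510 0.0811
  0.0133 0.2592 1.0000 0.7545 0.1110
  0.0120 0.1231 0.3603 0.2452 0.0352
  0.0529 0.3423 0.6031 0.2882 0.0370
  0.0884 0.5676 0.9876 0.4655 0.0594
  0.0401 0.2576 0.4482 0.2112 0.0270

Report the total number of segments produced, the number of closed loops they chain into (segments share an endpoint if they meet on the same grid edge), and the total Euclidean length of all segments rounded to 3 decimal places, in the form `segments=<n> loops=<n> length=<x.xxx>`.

segments=12 loops=2 length=7.479

cell (4,1): code 0100 → (4.996,2.000)–(5.000,1.996)
cell (4,2): code 1000 → (5.000,2.012)–(4.996,2.000)
cell (5,1): code 0110 → (5.000,1.996)–(6.000,1.631)
cell (5,2): code 1101 → (5.865,3.000)–(5.000,2.012)
cell (5,3): code 1000 → (6.000,3.043)–(5.865,3.000)
cell (6,1): code 0010 → (6.000,1.631)–(6.427,2.000)
cell (6,2): code 0011 → (6.427,2.000)–(6.054,3.000)
cell (6,3): code 0001 → (6.054,3.000)–(6.000,3.043)
cell (8,1): code 0100 → (8.322,2.000)–(9.000,1.380)
cell (8,2): code 1000 → (9.000,2.499)–(8.322,2.000)
cell (9,1): code 0010 → (9.000,1.380)–(9.483,2.000)
cell (9,2): code 0001 → (9.483,2.000)–(9.000,2.499)
total: 12 segments, chained into 2 closed loop(s), length Σ = 7.478688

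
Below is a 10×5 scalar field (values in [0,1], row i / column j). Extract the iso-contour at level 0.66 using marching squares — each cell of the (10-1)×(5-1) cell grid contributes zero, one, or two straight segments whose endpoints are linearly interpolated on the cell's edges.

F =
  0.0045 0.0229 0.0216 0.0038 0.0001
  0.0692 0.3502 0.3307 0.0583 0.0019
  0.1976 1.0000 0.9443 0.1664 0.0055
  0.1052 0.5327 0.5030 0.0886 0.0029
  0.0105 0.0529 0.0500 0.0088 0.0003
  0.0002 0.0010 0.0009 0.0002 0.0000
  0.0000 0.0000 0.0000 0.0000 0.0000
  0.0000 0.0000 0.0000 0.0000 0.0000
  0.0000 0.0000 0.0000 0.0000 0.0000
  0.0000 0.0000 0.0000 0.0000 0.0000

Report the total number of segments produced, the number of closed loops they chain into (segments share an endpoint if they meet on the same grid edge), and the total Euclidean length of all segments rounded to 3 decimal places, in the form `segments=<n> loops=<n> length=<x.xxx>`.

cell (1,0): code 0100 → (1.477,1.000)–(2.000,0.576)
cell (1,1): code 1100 → (1.537,2.000)–(1.477,1.000)
cell (1,2): code 1000 → (2.000,2.365)–(1.537,2.000)
cell (2,0): code 0010 → (2.000,0.576)–(2.728,1.000)
cell (2,1): code 0011 → (2.728,1.000)–(2.644,2.000)
cell (2,2): code 0001 → (2.644,2.000)–(2.000,2.365)
total: 6 segments, chained into 1 closed loop(s), length Σ = 4.851332

segments=6 loops=1 length=4.851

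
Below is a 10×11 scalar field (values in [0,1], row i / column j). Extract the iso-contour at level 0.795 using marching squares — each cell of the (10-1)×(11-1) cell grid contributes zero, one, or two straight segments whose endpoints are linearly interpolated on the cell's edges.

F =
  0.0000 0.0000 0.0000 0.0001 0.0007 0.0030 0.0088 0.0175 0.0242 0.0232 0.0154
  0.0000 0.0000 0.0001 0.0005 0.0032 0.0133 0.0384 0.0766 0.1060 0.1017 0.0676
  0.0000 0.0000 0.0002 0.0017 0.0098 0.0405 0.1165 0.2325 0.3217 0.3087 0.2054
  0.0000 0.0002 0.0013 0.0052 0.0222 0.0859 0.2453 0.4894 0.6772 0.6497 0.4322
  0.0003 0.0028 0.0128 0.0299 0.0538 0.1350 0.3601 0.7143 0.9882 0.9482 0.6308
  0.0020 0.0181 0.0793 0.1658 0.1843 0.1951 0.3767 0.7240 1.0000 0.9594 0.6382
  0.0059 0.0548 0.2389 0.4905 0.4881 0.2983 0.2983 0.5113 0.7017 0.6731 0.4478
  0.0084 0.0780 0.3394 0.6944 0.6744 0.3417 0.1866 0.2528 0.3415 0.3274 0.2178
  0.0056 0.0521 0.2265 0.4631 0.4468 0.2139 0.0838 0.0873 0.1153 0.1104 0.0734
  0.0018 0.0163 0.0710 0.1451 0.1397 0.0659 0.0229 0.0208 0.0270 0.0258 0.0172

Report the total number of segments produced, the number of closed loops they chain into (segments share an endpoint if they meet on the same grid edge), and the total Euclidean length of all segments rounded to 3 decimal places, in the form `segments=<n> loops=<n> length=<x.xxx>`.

cell (3,7): code 0100 → (3.379,8.000)–(4.000,7.295)
cell (3,8): code 1100 → (3.487,9.000)–(3.379,8.000)
cell (3,9): code 1000 → (4.000,9.483)–(3.487,9.000)
cell (4,7): code 0110 → (4.000,7.295)–(5.000,7.257)
cell (4,9): code 1001 → (5.000,9.512)–(4.000,9.483)
cell (5,7): code 0010 → (5.000,7.257)–(5.687,8.000)
cell (5,8): code 0011 → (5.687,8.000)–(5.574,9.000)
cell (5,9): code 0001 → (5.574,9.000)–(5.000,9.512)
total: 8 segments, chained into 1 closed loop(s), length Σ = 7.438903

segments=8 loops=1 length=7.439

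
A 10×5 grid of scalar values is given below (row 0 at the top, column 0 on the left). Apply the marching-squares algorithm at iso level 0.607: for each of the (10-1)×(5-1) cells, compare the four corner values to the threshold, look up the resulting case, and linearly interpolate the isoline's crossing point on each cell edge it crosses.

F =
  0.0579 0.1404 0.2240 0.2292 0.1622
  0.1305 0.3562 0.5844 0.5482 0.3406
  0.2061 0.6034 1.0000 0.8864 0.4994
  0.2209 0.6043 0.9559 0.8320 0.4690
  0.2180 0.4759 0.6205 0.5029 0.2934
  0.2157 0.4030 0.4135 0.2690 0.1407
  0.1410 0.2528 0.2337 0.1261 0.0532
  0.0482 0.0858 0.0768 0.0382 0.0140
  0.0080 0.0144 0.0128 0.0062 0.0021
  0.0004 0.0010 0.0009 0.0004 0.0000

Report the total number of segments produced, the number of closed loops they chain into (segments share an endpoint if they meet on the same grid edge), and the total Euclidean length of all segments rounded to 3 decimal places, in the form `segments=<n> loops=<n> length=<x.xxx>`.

cell (1,1): code 0100 → (1.054,2.000)–(2.000,1.009)
cell (1,2): code 1100 → (1.174,3.000)–(1.054,2.000)
cell (1,3): code 1000 → (2.000,3.722)–(1.174,3.000)
cell (2,1): code 0110 → (2.000,1.009)–(3.000,1.008)
cell (2,3): code 1001 → (3.000,3.620)–(2.000,3.722)
cell (3,1): code 0110 → (3.000,1.008)–(4.000,1.907)
cell (3,2): code 1011 → (4.000,2.115)–(3.684,3.000)
cell (3,3): code 0001 → (3.684,3.000)–(3.000,3.620)
cell (4,1): code 0010 → (4.000,1.907)–(4.065,2.000)
cell (4,2): code 0001 → (4.065,2.000)–(4.000,2.115)
total: 10 segments, chained into 1 closed loop(s), length Σ = 8.932615

segments=10 loops=1 length=8.933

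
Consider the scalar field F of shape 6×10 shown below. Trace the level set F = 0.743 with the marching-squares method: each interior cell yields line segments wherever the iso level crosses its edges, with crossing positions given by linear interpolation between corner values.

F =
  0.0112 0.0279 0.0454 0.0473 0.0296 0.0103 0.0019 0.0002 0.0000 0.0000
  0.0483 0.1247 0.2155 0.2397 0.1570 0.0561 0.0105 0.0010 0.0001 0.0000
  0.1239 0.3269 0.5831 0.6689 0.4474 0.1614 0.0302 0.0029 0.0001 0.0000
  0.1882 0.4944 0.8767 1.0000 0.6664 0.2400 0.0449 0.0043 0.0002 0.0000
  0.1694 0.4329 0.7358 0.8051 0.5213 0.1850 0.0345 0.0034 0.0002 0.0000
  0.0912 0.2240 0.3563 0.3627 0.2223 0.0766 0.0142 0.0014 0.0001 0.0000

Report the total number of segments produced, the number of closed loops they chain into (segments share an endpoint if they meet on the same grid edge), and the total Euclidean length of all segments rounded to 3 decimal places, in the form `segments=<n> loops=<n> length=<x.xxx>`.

cell (2,1): code 0100 → (2.545,2.000)–(3.000,1.650)
cell (2,2): code 1100 → (2.224,3.000)–(2.545,2.000)
cell (2,3): code 1000 → (3.000,3.770)–(2.224,3.000)
cell (3,1): code 0010 → (3.000,1.650)–(3.949,2.000)
cell (3,2): code 0111 → (3.949,2.000)–(4.000,2.104)
cell (3,3): code 1001 → (4.000,3.219)–(3.000,3.770)
cell (4,2): code 0010 → (4.000,2.104)–(4.140,3.000)
cell (4,3): code 0001 → (4.140,3.000)–(4.000,3.219)
total: 8 segments, chained into 1 closed loop(s), length Σ = 6.154095

segments=8 loops=1 length=6.154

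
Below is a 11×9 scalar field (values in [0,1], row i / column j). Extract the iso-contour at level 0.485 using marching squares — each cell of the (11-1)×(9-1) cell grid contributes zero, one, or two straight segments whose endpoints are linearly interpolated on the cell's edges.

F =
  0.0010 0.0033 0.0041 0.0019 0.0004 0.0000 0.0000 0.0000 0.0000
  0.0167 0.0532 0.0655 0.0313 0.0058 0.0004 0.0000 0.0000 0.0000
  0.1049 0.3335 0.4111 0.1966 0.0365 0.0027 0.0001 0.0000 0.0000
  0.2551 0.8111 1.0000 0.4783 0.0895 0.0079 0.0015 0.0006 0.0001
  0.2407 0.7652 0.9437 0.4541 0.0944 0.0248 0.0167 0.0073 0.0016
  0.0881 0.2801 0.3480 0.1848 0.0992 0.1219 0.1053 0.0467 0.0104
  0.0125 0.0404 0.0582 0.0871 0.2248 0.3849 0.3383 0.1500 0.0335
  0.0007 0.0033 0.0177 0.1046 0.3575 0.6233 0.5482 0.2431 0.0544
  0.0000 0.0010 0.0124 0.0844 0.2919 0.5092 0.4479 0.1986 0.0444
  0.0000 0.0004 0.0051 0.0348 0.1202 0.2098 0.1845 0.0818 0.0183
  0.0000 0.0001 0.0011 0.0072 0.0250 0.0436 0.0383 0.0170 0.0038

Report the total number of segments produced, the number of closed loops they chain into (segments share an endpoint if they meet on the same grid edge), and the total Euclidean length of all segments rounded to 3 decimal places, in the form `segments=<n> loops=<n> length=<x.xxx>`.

segments=16 loops=2 length=13.434

cell (2,0): code 0100 → (2.317,1.000)–(3.000,0.413)
cell (2,1): code 1100 → (2.125,2.000)–(2.317,1.000)
cell (2,2): code 1000 → (3.000,2.987)–(2.125,2.000)
cell (3,0): code 0110 → (3.000,0.413)–(4.000,0.466)
cell (3,2): code 1001 → (4.000,2.937)–(3.000,2.987)
cell (4,0): code 0010 → (4.000,0.466)–(4.578,1.000)
cell (4,1): code 0011 → (4.578,1.000)–(4.770,2.000)
cell (4,2): code 0001 → (4.770,2.000)–(4.000,2.937)
cell (6,4): code 0100 → (6.420,5.000)–(7.000,4.480)
cell (6,5): code 1100 → (6.699,6.000)–(6.420,5.000)
cell (6,6): code 1000 → (7.000,6.207)–(6.699,6.000)
cell (7,4): code 0110 → (7.000,4.480)–(8.000,4.889)
cell (7,5): code 1011 → (8.000,5.395)–(7.630,6.000)
cell (7,6): code 0001 → (7.630,6.000)–(7.000,6.207)
cell (8,4): code 0010 → (8.000,4.889)–(8.081,5.000)
cell (8,5): code 0001 → (8.081,5.000)–(8.000,5.395)
total: 16 segments, chained into 2 closed loop(s), length Σ = 13.434094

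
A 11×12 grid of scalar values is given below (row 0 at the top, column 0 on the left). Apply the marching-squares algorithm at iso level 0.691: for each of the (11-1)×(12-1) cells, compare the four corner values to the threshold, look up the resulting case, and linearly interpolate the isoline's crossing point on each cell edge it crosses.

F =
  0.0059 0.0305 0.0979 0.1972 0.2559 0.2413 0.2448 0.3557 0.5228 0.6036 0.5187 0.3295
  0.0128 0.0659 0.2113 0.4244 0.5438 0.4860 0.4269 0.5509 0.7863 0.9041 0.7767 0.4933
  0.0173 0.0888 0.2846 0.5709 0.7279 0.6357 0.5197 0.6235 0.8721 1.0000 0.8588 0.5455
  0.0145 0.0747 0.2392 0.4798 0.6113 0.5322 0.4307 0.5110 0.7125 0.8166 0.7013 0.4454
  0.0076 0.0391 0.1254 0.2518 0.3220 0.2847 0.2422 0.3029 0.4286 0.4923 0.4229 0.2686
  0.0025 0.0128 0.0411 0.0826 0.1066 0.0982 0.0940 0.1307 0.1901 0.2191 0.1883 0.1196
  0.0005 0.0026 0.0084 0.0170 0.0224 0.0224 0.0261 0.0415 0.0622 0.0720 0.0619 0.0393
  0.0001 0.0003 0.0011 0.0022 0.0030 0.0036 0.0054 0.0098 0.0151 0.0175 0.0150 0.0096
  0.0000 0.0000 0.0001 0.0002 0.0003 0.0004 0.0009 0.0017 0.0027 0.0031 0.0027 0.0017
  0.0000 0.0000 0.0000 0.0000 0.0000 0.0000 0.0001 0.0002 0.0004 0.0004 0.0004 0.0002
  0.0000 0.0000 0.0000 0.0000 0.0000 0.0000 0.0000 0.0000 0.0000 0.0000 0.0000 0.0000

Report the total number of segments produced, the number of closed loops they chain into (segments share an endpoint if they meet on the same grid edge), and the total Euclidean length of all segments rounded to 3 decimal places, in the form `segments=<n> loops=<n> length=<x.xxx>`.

segments=16 loops=2 length=11.444

cell (0,7): code 0100 → (0.638,8.000)–(1.000,7.595)
cell (0,8): code 1100 → (0.291,9.000)–(0.638,8.000)
cell (0,9): code 1100 → (0.668,10.000)–(0.291,9.000)
cell (0,10): code 1000 → (1.000,10.302)–(0.668,10.000)
cell (1,3): code 0100 → (1.800,4.000)–(2.000,3.765)
cell (1,4): code 1000 → (2.000,4.400)–(1.800,4.000)
cell (1,7): code 0110 → (1.000,7.595)–(2.000,7.272)
cell (1,10): code 1001 → (2.000,10.536)–(1.000,10.302)
cell (2,3): code 0010 → (2.000,3.765)–(2.316,4.000)
cell (2,4): code 0001 → (2.316,4.000)–(2.000,4.400)
cell (2,7): code 0110 → (2.000,7.272)–(3.000,7.893)
cell (2,10): code 1001 → (3.000,10.040)–(2.000,10.536)
cell (3,7): code 0010 → (3.000,7.893)–(3.076,8.000)
cell (3,8): code 0011 → (3.076,8.000)–(3.387,9.000)
cell (3,9): code 0011 → (3.387,9.000)–(3.037,10.000)
cell (3,10): code 0001 → (3.037,10.000)–(3.000,10.040)
total: 16 segments, chained into 2 closed loop(s), length Σ = 11.444230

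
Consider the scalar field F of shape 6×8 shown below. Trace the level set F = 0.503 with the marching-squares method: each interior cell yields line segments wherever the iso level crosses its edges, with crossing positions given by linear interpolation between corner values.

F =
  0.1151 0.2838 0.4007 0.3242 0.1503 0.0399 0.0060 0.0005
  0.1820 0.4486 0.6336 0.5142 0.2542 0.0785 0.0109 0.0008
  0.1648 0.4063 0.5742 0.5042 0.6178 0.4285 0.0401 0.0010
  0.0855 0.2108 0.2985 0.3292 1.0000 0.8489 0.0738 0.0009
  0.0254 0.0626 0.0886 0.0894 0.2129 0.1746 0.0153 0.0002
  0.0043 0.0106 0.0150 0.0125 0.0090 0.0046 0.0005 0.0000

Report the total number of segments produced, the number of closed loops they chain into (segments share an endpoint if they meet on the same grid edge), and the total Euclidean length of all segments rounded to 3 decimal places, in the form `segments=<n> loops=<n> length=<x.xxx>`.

cell (0,1): code 0100 → (0.439,2.000)–(1.000,1.294)
cell (0,2): code 1100 → (0.941,3.000)–(0.439,2.000)
cell (0,3): code 1000 → (1.000,3.043)–(0.941,3.000)
cell (1,1): code 0110 → (1.000,1.294)–(2.000,1.576)
cell (1,3): code 1101 → (1.684,4.000)–(1.000,3.043)
cell (1,4): code 1000 → (2.000,4.606)–(1.684,4.000)
cell (2,1): code 0010 → (2.000,1.576)–(2.258,2.000)
cell (2,2): code 0011 → (2.258,2.000)–(2.007,3.000)
cell (2,3): code 0111 → (2.007,3.000)–(3.000,3.259)
cell (2,4): code 1101 → (2.177,5.000)–(2.000,4.606)
cell (2,5): code 1000 → (3.000,5.446)–(2.177,5.000)
cell (3,3): code 0010 → (3.000,3.259)–(3.631,4.000)
cell (3,4): code 0011 → (3.631,4.000)–(3.513,5.000)
cell (3,5): code 0001 → (3.513,5.000)–(3.000,5.446)
total: 14 segments, chained into 1 closed loop(s), length Σ = 11.574526

segments=14 loops=1 length=11.575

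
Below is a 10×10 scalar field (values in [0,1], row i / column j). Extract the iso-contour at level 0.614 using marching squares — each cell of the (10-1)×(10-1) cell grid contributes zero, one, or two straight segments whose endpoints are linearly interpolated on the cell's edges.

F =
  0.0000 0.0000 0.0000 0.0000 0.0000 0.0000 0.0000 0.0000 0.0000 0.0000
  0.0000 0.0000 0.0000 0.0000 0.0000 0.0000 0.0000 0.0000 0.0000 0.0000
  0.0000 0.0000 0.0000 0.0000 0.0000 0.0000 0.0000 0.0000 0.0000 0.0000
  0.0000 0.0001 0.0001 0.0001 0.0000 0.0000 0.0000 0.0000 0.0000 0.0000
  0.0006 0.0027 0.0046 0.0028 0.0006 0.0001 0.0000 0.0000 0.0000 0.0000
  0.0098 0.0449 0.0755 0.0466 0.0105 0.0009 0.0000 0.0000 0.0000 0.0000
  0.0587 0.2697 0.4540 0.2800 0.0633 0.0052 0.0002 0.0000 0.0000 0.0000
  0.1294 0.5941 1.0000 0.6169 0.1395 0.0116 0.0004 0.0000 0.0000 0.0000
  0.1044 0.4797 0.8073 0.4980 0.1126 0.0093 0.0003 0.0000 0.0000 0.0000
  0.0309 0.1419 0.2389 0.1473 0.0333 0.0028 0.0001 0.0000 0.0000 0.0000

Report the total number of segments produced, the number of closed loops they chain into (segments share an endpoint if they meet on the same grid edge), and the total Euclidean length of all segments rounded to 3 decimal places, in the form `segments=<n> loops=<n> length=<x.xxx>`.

segments=8 loops=1 length=5.941

cell (6,1): code 0100 → (6.293,2.000)–(7.000,1.049)
cell (6,2): code 1100 → (6.991,3.000)–(6.293,2.000)
cell (6,3): code 1000 → (7.000,3.006)–(6.991,3.000)
cell (7,1): code 0110 → (7.000,1.049)–(8.000,1.410)
cell (7,2): code 1011 → (8.000,2.625)–(7.024,3.000)
cell (7,3): code 0001 → (7.024,3.000)–(7.000,3.006)
cell (8,1): code 0010 → (8.000,1.410)–(8.340,2.000)
cell (8,2): code 0001 → (8.340,2.000)–(8.000,2.625)
total: 8 segments, chained into 1 closed loop(s), length Σ = 5.941232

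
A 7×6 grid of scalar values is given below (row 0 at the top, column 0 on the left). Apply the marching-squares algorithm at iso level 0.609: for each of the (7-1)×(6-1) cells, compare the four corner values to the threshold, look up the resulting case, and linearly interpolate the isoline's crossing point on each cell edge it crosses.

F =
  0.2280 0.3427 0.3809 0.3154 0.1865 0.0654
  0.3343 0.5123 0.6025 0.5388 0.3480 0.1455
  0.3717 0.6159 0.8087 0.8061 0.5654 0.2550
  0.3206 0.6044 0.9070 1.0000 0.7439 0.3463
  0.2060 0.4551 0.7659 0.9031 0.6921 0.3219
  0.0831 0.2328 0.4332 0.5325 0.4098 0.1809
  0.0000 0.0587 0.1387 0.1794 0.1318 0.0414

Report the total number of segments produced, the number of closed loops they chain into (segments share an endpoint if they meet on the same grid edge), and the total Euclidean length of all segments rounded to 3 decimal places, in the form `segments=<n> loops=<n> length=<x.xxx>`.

segments=14 loops=1 length=11.026

cell (1,0): code 0100 → (1.933,1.000)–(2.000,0.972)
cell (1,1): code 1100 → (1.032,2.000)–(1.933,1.000)
cell (1,2): code 1100 → (1.263,3.000)–(1.032,2.000)
cell (1,3): code 1000 → (2.000,3.819)–(1.263,3.000)
cell (2,0): code 0010 → (2.000,0.972)–(2.600,1.000)
cell (2,1): code 0111 → (2.600,1.000)–(3.000,1.015)
cell (2,3): code 1101 → (2.244,4.000)–(2.000,3.819)
cell (2,4): code 1000 → (3.000,4.339)–(2.244,4.000)
cell (3,1): code 0110 → (3.000,1.015)–(4.000,1.495)
cell (3,4): code 1001 → (4.000,4.224)–(3.000,4.339)
cell (4,1): code 0010 → (4.000,1.495)–(4.472,2.000)
cell (4,2): code 0011 → (4.472,2.000)–(4.794,3.000)
cell (4,3): code 0011 → (4.794,3.000)–(4.294,4.000)
cell (4,4): code 0001 → (4.294,4.000)–(4.000,4.224)
total: 14 segments, chained into 1 closed loop(s), length Σ = 11.025766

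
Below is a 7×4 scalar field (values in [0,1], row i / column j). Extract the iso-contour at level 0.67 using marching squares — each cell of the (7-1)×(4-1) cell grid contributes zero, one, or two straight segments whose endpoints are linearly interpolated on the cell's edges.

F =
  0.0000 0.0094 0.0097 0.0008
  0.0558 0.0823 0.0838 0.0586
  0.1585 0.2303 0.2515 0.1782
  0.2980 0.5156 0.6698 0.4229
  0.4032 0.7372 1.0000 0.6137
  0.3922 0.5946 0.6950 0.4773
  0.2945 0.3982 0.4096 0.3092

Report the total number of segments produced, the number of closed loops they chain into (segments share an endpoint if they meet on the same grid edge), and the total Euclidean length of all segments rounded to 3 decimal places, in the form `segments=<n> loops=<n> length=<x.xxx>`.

segments=8 loops=1 length=5.980

cell (3,0): code 0100 → (3.697,1.000)–(4.000,0.799)
cell (3,1): code 1100 → (3.001,2.000)–(3.697,1.000)
cell (3,2): code 1000 → (4.000,2.854)–(3.001,2.000)
cell (4,0): code 0010 → (4.000,0.799)–(4.471,1.000)
cell (4,1): code 0111 → (4.471,1.000)–(5.000,1.751)
cell (4,2): code 1001 → (5.000,2.115)–(4.000,2.854)
cell (5,1): code 0010 → (5.000,1.751)–(5.088,2.000)
cell (5,2): code 0001 → (5.088,2.000)–(5.000,2.115)
total: 8 segments, chained into 1 closed loop(s), length Σ = 5.980055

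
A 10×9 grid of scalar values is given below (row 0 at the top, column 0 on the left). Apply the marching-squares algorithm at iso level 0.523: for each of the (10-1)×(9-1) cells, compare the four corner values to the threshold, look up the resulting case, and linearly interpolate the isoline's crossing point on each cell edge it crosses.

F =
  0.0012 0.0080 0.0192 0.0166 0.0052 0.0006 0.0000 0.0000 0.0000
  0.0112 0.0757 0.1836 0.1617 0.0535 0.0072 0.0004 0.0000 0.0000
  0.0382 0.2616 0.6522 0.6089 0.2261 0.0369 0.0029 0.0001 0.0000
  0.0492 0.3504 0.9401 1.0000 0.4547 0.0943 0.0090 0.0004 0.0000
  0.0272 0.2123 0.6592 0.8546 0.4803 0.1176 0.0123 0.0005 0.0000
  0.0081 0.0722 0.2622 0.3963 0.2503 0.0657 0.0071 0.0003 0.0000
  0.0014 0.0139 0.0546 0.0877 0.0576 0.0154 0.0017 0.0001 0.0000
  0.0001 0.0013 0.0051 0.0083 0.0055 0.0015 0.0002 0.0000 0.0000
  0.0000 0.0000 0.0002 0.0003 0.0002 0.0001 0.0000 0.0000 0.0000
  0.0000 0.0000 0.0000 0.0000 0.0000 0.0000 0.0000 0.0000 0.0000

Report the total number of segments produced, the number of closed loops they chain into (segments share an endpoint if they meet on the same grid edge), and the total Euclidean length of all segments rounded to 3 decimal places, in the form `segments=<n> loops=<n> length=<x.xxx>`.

cell (1,1): code 0100 → (1.724,2.000)–(2.000,1.669)
cell (1,2): code 1100 → (1.808,3.000)–(1.724,2.000)
cell (1,3): code 1000 → (2.000,3.224)–(1.808,3.000)
cell (2,1): code 0110 → (2.000,1.669)–(3.000,1.293)
cell (2,3): code 1001 → (3.000,3.875)–(2.000,3.224)
cell (3,1): code 0110 → (3.000,1.293)–(4.000,1.695)
cell (3,3): code 1001 → (4.000,3.886)–(3.000,3.875)
cell (4,1): code 0010 → (4.000,1.695)–(4.343,2.000)
cell (4,2): code 0011 → (4.343,2.000)–(4.724,3.000)
cell (4,3): code 0001 → (4.724,3.000)–(4.000,3.886)
total: 10 segments, chained into 1 closed loop(s), length Σ = 8.741614

segments=10 loops=1 length=8.742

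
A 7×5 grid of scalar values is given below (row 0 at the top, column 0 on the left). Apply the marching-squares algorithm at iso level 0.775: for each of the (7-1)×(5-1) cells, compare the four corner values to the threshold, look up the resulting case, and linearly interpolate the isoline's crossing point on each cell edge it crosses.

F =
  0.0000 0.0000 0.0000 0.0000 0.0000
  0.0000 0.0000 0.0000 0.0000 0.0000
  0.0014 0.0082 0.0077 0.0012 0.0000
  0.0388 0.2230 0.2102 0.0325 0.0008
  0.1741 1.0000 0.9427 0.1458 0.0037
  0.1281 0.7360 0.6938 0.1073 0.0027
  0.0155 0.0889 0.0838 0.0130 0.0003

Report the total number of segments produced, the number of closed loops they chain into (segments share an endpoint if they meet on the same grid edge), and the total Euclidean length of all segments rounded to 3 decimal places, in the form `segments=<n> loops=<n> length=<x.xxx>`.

segments=6 loops=1 length=4.327

cell (3,0): code 0100 → (3.710,1.000)–(4.000,0.728)
cell (3,1): code 1100 → (3.771,2.000)–(3.710,1.000)
cell (3,2): code 1000 → (4.000,2.210)–(3.771,2.000)
cell (4,0): code 0010 → (4.000,0.728)–(4.852,1.000)
cell (4,1): code 0011 → (4.852,1.000)–(4.674,2.000)
cell (4,2): code 0001 → (4.674,2.000)–(4.000,2.210)
total: 6 segments, chained into 1 closed loop(s), length Σ = 4.326812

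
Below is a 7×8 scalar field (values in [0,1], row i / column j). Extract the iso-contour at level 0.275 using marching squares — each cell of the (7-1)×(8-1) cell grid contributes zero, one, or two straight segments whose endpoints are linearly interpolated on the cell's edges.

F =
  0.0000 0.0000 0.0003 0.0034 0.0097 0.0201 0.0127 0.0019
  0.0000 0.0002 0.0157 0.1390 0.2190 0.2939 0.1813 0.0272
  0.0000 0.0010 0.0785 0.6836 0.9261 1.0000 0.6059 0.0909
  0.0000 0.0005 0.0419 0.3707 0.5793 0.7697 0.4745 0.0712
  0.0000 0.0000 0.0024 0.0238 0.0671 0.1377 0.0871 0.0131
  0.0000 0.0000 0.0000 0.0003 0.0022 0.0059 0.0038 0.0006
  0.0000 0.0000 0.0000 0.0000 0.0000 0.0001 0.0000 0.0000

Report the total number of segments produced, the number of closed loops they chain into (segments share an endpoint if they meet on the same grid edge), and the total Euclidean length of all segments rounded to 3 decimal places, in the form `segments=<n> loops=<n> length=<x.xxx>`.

cell (0,4): code 0100 → (0.931,5.000)–(1.000,4.748)
cell (0,5): code 1000 → (1.000,5.168)–(0.931,5.000)
cell (1,2): code 0100 → (1.250,3.000)–(2.000,2.325)
cell (1,3): code 1100 → (1.079,4.000)–(1.250,3.000)
cell (1,4): code 1110 → (1.000,4.748)–(1.079,4.000)
cell (1,5): code 1101 → (1.221,6.000)–(1.000,5.168)
cell (1,6): code 1000 → (2.000,6.643)–(1.221,6.000)
cell (2,2): code 0110 → (2.000,2.325)–(3.000,2.709)
cell (2,6): code 1001 → (3.000,6.495)–(2.000,6.643)
cell (3,2): code 0010 → (3.000,2.709)–(3.276,3.000)
cell (3,3): code 0011 → (3.276,3.000)–(3.594,4.000)
cell (3,4): code 0011 → (3.594,4.000)–(3.783,5.000)
cell (3,5): code 0011 → (3.783,5.000)–(3.515,6.000)
cell (3,6): code 0001 → (3.515,6.000)–(3.000,6.495)
total: 14 segments, chained into 1 closed loop(s), length Σ = 11.389250

segments=14 loops=1 length=11.389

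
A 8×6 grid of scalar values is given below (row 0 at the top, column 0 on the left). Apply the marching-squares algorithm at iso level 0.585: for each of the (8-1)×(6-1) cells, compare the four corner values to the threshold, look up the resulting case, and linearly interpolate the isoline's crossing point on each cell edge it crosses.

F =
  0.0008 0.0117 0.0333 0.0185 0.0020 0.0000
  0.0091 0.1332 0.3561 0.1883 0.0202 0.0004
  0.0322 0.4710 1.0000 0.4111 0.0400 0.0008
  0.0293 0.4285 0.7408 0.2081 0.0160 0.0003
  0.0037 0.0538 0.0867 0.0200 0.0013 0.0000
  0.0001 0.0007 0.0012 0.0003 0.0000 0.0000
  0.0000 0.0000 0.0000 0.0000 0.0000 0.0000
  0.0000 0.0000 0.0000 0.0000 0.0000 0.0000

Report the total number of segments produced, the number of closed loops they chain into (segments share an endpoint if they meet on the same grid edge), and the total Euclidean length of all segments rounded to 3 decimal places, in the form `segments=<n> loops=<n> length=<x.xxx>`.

cell (1,1): code 0100 → (1.355,2.000)–(2.000,1.216)
cell (1,2): code 1000 → (2.000,2.705)–(1.355,2.000)
cell (2,1): code 0110 → (2.000,1.216)–(3.000,1.501)
cell (2,2): code 1001 → (3.000,2.292)–(2.000,2.705)
cell (3,1): code 0010 → (3.000,1.501)–(3.238,2.000)
cell (3,2): code 0001 → (3.238,2.000)–(3.000,2.292)
total: 6 segments, chained into 1 closed loop(s), length Σ = 5.021928

segments=6 loops=1 length=5.022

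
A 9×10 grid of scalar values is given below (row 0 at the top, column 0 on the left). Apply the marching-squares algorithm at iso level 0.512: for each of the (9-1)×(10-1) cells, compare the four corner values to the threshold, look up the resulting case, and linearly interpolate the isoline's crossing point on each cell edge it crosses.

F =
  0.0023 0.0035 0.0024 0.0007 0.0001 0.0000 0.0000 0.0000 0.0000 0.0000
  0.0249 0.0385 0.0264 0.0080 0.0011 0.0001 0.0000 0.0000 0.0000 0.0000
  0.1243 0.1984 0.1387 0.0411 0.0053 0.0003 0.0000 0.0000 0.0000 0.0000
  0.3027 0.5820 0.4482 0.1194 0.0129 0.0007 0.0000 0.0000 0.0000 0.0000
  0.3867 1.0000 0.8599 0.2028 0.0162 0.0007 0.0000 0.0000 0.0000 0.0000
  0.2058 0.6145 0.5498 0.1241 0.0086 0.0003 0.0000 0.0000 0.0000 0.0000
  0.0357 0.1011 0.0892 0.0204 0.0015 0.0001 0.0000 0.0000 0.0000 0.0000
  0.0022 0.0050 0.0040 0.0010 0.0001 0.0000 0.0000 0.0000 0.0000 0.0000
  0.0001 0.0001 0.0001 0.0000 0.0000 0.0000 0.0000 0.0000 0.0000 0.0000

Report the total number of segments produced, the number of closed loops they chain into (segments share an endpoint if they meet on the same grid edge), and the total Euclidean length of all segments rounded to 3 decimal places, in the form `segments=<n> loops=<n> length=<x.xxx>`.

segments=10 loops=1 length=7.182

cell (2,0): code 0100 → (2.818,1.000)–(3.000,0.749)
cell (2,1): code 1000 → (3.000,1.523)–(2.818,1.000)
cell (3,0): code 0110 → (3.000,0.749)–(4.000,0.204)
cell (3,1): code 1101 → (3.155,2.000)–(3.000,1.523)
cell (3,2): code 1000 → (4.000,2.529)–(3.155,2.000)
cell (4,0): code 0110 → (4.000,0.204)–(5.000,0.749)
cell (4,2): code 1001 → (5.000,2.089)–(4.000,2.529)
cell (5,0): code 0010 → (5.000,0.749)–(5.200,1.000)
cell (5,1): code 0011 → (5.200,1.000)–(5.082,2.000)
cell (5,2): code 0001 → (5.082,2.000)–(5.000,2.089)
total: 10 segments, chained into 1 closed loop(s), length Σ = 7.181544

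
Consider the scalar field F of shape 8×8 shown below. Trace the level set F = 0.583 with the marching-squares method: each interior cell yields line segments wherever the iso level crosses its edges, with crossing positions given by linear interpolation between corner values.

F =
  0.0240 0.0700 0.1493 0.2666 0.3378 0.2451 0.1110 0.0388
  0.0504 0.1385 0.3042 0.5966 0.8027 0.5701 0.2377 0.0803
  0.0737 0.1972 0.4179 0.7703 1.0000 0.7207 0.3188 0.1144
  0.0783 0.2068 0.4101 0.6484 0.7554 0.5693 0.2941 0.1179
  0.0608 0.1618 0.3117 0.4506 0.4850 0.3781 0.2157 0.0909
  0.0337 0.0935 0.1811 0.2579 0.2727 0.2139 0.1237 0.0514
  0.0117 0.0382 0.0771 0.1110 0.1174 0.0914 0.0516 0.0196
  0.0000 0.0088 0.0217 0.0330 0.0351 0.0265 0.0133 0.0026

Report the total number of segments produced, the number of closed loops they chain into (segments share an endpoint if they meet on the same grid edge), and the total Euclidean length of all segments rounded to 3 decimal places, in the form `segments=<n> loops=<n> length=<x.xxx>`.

segments=12 loops=1 length=9.119

cell (0,2): code 0100 → (0.959,3.000)–(1.000,2.953)
cell (0,3): code 1100 → (0.527,4.000)–(0.959,3.000)
cell (0,4): code 1000 → (1.000,4.945)–(0.527,4.000)
cell (1,2): code 0110 → (1.000,2.953)–(2.000,2.469)
cell (1,4): code 1101 → (1.086,5.000)–(1.000,4.945)
cell (1,5): code 1000 → (2.000,5.343)–(1.086,5.000)
cell (2,2): code 0110 → (2.000,2.469)–(3.000,2.726)
cell (2,4): code 1011 → (3.000,4.926)–(2.910,5.000)
cell (2,5): code 0001 → (2.910,5.000)–(2.000,5.343)
cell (3,2): code 0010 → (3.000,2.726)–(3.331,3.000)
cell (3,3): code 0011 → (3.331,3.000)–(3.638,4.000)
cell (3,4): code 0001 → (3.638,4.000)–(3.000,4.926)
total: 12 segments, chained into 1 closed loop(s), length Σ = 9.118644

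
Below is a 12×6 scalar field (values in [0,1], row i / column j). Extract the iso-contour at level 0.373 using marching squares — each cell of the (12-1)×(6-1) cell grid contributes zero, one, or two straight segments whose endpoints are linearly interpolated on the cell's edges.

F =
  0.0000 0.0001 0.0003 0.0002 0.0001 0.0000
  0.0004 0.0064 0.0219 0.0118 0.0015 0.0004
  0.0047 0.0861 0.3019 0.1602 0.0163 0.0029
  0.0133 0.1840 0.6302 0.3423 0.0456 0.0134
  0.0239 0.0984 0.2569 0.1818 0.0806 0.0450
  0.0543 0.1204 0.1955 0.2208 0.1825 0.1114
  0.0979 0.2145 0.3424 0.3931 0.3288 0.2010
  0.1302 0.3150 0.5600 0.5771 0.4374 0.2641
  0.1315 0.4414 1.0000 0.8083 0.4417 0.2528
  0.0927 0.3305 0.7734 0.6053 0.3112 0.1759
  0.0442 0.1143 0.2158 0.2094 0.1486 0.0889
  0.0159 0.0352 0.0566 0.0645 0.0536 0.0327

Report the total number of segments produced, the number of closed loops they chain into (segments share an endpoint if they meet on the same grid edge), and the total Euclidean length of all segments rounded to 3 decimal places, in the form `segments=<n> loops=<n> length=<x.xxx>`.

cell (2,1): code 0100 → (2.217,2.000)–(3.000,1.424)
cell (2,2): code 1000 → (3.000,2.893)–(2.217,2.000)
cell (3,1): code 0010 → (3.000,1.424)–(3.689,2.000)
cell (3,2): code 0001 → (3.689,2.000)–(3.000,2.893)
cell (5,2): code 0100 → (5.883,3.000)–(6.000,2.604)
cell (5,3): code 1000 → (6.000,3.313)–(5.883,3.000)
cell (6,1): code 0100 → (6.141,2.000)–(7.000,1.237)
cell (6,2): code 1110 → (6.000,2.604)–(6.141,2.000)
cell (6,3): code 1101 → (6.407,4.000)–(6.000,3.313)
cell (6,4): code 1000 → (7.000,4.372)–(6.407,4.000)
cell (7,0): code 0100 → (7.459,1.000)–(8.000,0.779)
cell (7,1): code 1110 → (7.000,1.237)–(7.459,1.000)
cell (7,4): code 1001 → (8.000,4.364)–(7.000,4.372)
cell (8,0): code 0010 → (8.000,0.779)–(8.617,1.000)
cell (8,1): code 0111 → (8.617,1.000)–(9.000,1.096)
cell (8,3): code 1011 → (9.000,3.790)–(8.526,4.000)
cell (8,4): code 0001 → (8.526,4.000)–(8.000,4.364)
cell (9,1): code 0010 → (9.000,1.096)–(9.718,2.000)
cell (9,2): code 0011 → (9.718,2.000)–(9.587,3.000)
cell (9,3): code 0001 → (9.587,3.000)–(9.000,3.790)
total: 20 segments, chained into 2 closed loop(s), length Σ = 15.657979

segments=20 loops=2 length=15.658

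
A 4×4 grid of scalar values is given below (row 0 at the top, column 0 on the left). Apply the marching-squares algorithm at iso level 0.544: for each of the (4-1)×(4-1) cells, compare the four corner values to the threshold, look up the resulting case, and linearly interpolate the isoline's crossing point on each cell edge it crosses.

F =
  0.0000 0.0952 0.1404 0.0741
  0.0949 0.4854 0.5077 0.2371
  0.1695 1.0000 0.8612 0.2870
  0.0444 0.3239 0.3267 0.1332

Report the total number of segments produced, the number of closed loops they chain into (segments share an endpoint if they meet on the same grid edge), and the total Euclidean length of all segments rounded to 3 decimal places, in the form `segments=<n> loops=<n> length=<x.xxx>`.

cell (1,0): code 0100 → (1.114,1.000)–(2.000,0.451)
cell (1,1): code 1100 → (1.103,2.000)–(1.114,1.000)
cell (1,2): code 1000 → (2.000,2.552)–(1.103,2.000)
cell (2,0): code 0010 → (2.000,0.451)–(2.674,1.000)
cell (2,1): code 0011 → (2.674,1.000)–(2.593,2.000)
cell (2,2): code 0001 → (2.593,2.000)–(2.000,2.552)
total: 6 segments, chained into 1 closed loop(s), length Σ = 5.779976

segments=6 loops=1 length=5.780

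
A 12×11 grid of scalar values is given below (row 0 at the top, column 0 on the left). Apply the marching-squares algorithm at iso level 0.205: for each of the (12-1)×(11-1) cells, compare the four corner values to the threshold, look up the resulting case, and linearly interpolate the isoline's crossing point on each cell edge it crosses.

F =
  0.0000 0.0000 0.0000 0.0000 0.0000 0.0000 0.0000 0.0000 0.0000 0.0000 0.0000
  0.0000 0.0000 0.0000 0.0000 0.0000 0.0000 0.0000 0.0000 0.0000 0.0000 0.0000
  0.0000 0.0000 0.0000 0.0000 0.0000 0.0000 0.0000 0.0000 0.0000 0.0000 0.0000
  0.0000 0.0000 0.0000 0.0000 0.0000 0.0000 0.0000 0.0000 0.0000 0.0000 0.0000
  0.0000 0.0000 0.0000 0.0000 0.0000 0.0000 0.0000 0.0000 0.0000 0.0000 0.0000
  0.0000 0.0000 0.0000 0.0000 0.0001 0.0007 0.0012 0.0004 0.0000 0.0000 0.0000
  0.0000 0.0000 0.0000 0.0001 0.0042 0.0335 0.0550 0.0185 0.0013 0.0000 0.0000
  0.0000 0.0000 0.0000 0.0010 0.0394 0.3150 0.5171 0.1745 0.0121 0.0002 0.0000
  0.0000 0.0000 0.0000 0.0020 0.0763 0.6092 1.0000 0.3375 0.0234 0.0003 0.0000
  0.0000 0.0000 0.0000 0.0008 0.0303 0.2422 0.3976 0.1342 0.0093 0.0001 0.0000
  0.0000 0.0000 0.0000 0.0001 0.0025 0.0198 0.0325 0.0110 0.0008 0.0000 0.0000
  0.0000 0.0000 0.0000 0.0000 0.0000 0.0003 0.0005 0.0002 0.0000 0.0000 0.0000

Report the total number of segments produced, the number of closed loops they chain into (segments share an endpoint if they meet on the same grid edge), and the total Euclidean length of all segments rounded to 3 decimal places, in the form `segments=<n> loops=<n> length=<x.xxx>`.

cell (6,4): code 0100 → (6.609,5.000)–(7.000,4.601)
cell (6,5): code 1100 → (6.325,6.000)–(6.609,5.000)
cell (6,6): code 1000 → (7.000,6.911)–(6.325,6.000)
cell (7,4): code 0110 → (7.000,4.601)–(8.000,4.242)
cell (7,6): code 1101 → (7.187,7.000)–(7.000,6.911)
cell (7,7): code 1000 → (8.000,7.422)–(7.187,7.000)
cell (8,4): code 0110 → (8.000,4.242)–(9.000,4.824)
cell (8,6): code 1011 → (9.000,6.731)–(8.652,7.000)
cell (8,7): code 0001 → (8.652,7.000)–(8.000,7.422)
cell (9,4): code 0010 → (9.000,4.824)–(9.167,5.000)
cell (9,5): code 0011 → (9.167,5.000)–(9.528,6.000)
cell (9,6): code 0001 → (9.528,6.000)–(9.000,6.731)
total: 12 segments, chained into 1 closed loop(s), length Σ = 9.498779

segments=12 loops=1 length=9.499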